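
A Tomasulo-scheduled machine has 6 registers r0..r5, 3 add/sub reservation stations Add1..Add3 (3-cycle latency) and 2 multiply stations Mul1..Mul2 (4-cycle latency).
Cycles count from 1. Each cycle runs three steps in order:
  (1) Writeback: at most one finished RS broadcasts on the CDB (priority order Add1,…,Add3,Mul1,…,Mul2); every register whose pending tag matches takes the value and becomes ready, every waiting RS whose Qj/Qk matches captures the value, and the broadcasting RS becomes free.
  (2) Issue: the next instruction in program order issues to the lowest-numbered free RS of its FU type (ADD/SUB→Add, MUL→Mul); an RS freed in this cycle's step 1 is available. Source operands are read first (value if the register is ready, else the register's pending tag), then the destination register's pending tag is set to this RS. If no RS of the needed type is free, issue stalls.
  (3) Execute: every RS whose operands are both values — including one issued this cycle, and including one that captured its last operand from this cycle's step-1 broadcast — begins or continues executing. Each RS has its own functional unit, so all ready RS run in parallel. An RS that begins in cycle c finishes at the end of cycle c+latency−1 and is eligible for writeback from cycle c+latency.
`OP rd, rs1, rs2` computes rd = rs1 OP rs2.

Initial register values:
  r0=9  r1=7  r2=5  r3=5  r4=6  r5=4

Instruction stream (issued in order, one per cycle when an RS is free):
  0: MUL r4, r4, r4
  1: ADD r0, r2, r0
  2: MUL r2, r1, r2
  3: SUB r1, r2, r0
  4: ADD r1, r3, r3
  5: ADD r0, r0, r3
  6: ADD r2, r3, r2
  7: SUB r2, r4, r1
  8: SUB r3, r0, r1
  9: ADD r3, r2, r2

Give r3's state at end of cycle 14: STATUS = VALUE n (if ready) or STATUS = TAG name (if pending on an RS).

STATUS = TAG Add1

cycle 1: issue MUL r4<-Mul1 // r0:9,r1:7,r2:5,r3:5,r4:Mul1,r5:4
cycle 2: issue ADD r0<-Add1 // r0:Add1,r1:7,r2:5,r3:5,r4:Mul1,r5:4
cycle 3: issue MUL r2<-Mul2 // r0:Add1,r1:7,r2:Mul2,r3:5,r4:Mul1,r5:4
cycle 4: issue SUB r1<-Add2 // r0:Add1,r1:Add2,r2:Mul2,r3:5,r4:Mul1,r5:4
cycle 5: CDB Add1=14; issue ADD r1<-Add1 // r0:14,r1:Add1,r2:Mul2,r3:5,r4:Mul1,r5:4
cycle 6: CDB Mul1=36; issue ADD r0<-Add3 // r0:Add3,r1:Add1,r2:Mul2,r3:5,r4:36,r5:4
cycle 7: CDB Mul2=35; stall // r0:Add3,r1:Add1,r2:35,r3:5,r4:36,r5:4
cycle 8: CDB Add1=10; issue ADD r2<-Add1 // r0:Add3,r1:10,r2:Add1,r3:5,r4:36,r5:4
cycle 9: CDB Add3=19; issue SUB r2<-Add3 // r0:19,r1:10,r2:Add3,r3:5,r4:36,r5:4
cycle 10: CDB Add2=21; issue SUB r3<-Add2 // r0:19,r1:10,r2:Add3,r3:Add2,r4:36,r5:4
cycle 11: CDB Add1=40; issue ADD r3<-Add1 // r0:19,r1:10,r2:Add3,r3:Add1,r4:36,r5:4
cycle 12: CDB Add3=26 // r0:19,r1:10,r2:26,r3:Add1,r4:36,r5:4
cycle 13: CDB Add2=9 // r0:19,r1:10,r2:26,r3:Add1,r4:36,r5:4
cycle 14: - // r0:19,r1:10,r2:26,r3:Add1,r4:36,r5:4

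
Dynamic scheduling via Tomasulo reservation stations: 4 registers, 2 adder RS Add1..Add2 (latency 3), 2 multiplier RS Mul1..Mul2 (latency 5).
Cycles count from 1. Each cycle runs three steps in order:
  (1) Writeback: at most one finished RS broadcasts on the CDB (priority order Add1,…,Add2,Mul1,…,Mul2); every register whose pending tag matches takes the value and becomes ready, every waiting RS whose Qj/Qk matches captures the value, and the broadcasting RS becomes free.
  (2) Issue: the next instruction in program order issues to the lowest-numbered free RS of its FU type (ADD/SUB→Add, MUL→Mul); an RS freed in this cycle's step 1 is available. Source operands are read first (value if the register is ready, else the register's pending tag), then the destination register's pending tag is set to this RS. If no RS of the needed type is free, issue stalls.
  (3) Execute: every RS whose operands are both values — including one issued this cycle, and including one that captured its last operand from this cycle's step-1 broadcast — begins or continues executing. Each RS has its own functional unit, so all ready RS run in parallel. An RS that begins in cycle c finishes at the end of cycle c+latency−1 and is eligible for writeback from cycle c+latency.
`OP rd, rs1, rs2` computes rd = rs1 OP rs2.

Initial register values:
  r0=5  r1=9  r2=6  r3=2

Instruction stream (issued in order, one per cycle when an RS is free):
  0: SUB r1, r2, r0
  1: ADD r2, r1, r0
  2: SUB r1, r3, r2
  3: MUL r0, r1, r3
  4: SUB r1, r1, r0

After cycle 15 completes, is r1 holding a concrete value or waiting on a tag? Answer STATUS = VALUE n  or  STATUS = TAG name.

  c1: issue SUB r1<-Add1  regs: r0:5,r1:Add1,r2:6,r3:2
  c2: issue ADD r2<-Add2  regs: r0:5,r1:Add1,r2:Add2,r3:2
  c3: stall  regs: r0:5,r1:Add1,r2:Add2,r3:2
  c4: CDB Add1=1; issue SUB r1<-Add1  regs: r0:5,r1:Add1,r2:Add2,r3:2
  c5: issue MUL r0<-Mul1  regs: r0:Mul1,r1:Add1,r2:Add2,r3:2
  c6: stall  regs: r0:Mul1,r1:Add1,r2:Add2,r3:2
  c7: CDB Add2=6; issue SUB r1<-Add2  regs: r0:Mul1,r1:Add2,r2:6,r3:2
  c8: -  regs: r0:Mul1,r1:Add2,r2:6,r3:2
  c9: -  regs: r0:Mul1,r1:Add2,r2:6,r3:2
  c10: CDB Add1=-4  regs: r0:Mul1,r1:Add2,r2:6,r3:2
  c11: -  regs: r0:Mul1,r1:Add2,r2:6,r3:2
  c12: -  regs: r0:Mul1,r1:Add2,r2:6,r3:2
  c13: -  regs: r0:Mul1,r1:Add2,r2:6,r3:2
  c14: -  regs: r0:Mul1,r1:Add2,r2:6,r3:2
  c15: CDB Mul1=-8  regs: r0:-8,r1:Add2,r2:6,r3:2

STATUS = TAG Add2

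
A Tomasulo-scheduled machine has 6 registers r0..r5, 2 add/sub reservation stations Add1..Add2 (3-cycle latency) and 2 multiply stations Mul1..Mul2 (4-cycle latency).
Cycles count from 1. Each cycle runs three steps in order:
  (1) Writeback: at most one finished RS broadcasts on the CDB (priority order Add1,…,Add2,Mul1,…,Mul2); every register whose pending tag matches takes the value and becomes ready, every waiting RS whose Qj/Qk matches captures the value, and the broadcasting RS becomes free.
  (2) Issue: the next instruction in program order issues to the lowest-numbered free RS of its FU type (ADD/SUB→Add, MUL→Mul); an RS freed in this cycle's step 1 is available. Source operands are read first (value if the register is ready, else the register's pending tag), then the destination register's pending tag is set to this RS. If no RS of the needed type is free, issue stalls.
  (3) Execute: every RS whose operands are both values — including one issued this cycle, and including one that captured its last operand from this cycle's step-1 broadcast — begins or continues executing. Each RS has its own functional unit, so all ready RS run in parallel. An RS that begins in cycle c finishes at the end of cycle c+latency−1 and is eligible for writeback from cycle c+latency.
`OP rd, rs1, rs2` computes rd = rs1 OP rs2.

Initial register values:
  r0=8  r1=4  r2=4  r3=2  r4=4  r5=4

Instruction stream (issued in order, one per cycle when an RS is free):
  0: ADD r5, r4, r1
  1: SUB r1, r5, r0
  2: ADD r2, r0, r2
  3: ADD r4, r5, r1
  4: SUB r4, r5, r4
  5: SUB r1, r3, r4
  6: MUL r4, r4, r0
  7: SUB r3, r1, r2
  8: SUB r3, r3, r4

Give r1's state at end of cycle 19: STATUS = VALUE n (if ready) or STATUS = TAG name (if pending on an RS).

c1: issue ADD r5<-Add1 | r0:8,r1:4,r2:4,r3:2,r4:4,r5:Add1
c2: issue SUB r1<-Add2 | r0:8,r1:Add2,r2:4,r3:2,r4:4,r5:Add1
c3: stall | r0:8,r1:Add2,r2:4,r3:2,r4:4,r5:Add1
c4: CDB Add1=8; issue ADD r2<-Add1 | r0:8,r1:Add2,r2:Add1,r3:2,r4:4,r5:8
c5: stall | r0:8,r1:Add2,r2:Add1,r3:2,r4:4,r5:8
c6: stall | r0:8,r1:Add2,r2:Add1,r3:2,r4:4,r5:8
c7: CDB Add1=12; issue ADD r4<-Add1 | r0:8,r1:Add2,r2:12,r3:2,r4:Add1,r5:8
c8: CDB Add2=0; issue SUB r4<-Add2 | r0:8,r1:0,r2:12,r3:2,r4:Add2,r5:8
c9: stall | r0:8,r1:0,r2:12,r3:2,r4:Add2,r5:8
c10: stall | r0:8,r1:0,r2:12,r3:2,r4:Add2,r5:8
c11: CDB Add1=8; issue SUB r1<-Add1 | r0:8,r1:Add1,r2:12,r3:2,r4:Add2,r5:8
c12: issue MUL r4<-Mul1 | r0:8,r1:Add1,r2:12,r3:2,r4:Mul1,r5:8
c13: stall | r0:8,r1:Add1,r2:12,r3:2,r4:Mul1,r5:8
c14: CDB Add2=0; issue SUB r3<-Add2 | r0:8,r1:Add1,r2:12,r3:Add2,r4:Mul1,r5:8
c15: stall | r0:8,r1:Add1,r2:12,r3:Add2,r4:Mul1,r5:8
c16: stall | r0:8,r1:Add1,r2:12,r3:Add2,r4:Mul1,r5:8
c17: CDB Add1=2; issue SUB r3<-Add1 | r0:8,r1:2,r2:12,r3:Add1,r4:Mul1,r5:8
c18: CDB Mul1=0 | r0:8,r1:2,r2:12,r3:Add1,r4:0,r5:8
c19: - | r0:8,r1:2,r2:12,r3:Add1,r4:0,r5:8

STATUS = VALUE 2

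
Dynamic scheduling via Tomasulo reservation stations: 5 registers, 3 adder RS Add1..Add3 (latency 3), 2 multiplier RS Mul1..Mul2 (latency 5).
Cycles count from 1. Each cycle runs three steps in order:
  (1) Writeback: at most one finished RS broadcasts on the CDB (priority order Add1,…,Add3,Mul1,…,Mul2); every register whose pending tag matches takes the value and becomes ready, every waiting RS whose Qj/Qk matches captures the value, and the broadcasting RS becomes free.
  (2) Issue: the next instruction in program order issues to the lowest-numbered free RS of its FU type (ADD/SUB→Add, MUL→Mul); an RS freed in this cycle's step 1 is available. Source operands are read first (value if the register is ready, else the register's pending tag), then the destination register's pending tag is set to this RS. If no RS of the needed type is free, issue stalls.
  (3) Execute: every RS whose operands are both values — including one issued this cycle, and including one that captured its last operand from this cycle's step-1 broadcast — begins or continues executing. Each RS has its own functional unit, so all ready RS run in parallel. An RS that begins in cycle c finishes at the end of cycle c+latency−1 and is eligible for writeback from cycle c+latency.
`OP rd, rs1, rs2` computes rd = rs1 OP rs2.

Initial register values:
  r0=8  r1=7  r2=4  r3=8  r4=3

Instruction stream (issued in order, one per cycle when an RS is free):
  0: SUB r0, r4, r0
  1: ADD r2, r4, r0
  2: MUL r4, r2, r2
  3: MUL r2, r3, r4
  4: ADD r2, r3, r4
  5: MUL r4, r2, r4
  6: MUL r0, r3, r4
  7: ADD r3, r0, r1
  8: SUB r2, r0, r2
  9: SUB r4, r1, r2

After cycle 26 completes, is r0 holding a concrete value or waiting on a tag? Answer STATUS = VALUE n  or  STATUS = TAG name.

STATUS = VALUE 384

  c1: issue SUB r0<-Add1  regs: r0:Add1,r1:7,r2:4,r3:8,r4:3
  c2: issue ADD r2<-Add2  regs: r0:Add1,r1:7,r2:Add2,r3:8,r4:3
  c3: issue MUL r4<-Mul1  regs: r0:Add1,r1:7,r2:Add2,r3:8,r4:Mul1
  c4: CDB Add1=-5; issue MUL r2<-Mul2  regs: r0:-5,r1:7,r2:Mul2,r3:8,r4:Mul1
  c5: issue ADD r2<-Add1  regs: r0:-5,r1:7,r2:Add1,r3:8,r4:Mul1
  c6: stall  regs: r0:-5,r1:7,r2:Add1,r3:8,r4:Mul1
  c7: CDB Add2=-2; stall  regs: r0:-5,r1:7,r2:Add1,r3:8,r4:Mul1
  c8: stall  regs: r0:-5,r1:7,r2:Add1,r3:8,r4:Mul1
  c9: stall  regs: r0:-5,r1:7,r2:Add1,r3:8,r4:Mul1
  c10: stall  regs: r0:-5,r1:7,r2:Add1,r3:8,r4:Mul1
  c11: stall  regs: r0:-5,r1:7,r2:Add1,r3:8,r4:Mul1
  c12: CDB Mul1=4; issue MUL r4<-Mul1  regs: r0:-5,r1:7,r2:Add1,r3:8,r4:Mul1
  c13: stall  regs: r0:-5,r1:7,r2:Add1,r3:8,r4:Mul1
  c14: stall  regs: r0:-5,r1:7,r2:Add1,r3:8,r4:Mul1
  c15: CDB Add1=12; stall  regs: r0:-5,r1:7,r2:12,r3:8,r4:Mul1
  c16: stall  regs: r0:-5,r1:7,r2:12,r3:8,r4:Mul1
  c17: CDB Mul2=32; issue MUL r0<-Mul2  regs: r0:Mul2,r1:7,r2:12,r3:8,r4:Mul1
  c18: issue ADD r3<-Add1  regs: r0:Mul2,r1:7,r2:12,r3:Add1,r4:Mul1
  c19: issue SUB r2<-Add2  regs: r0:Mul2,r1:7,r2:Add2,r3:Add1,r4:Mul1
  c20: CDB Mul1=48; issue SUB r4<-Add3  regs: r0:Mul2,r1:7,r2:Add2,r3:Add1,r4:Add3
  c21: -  regs: r0:Mul2,r1:7,r2:Add2,r3:Add1,r4:Add3
  c22: -  regs: r0:Mul2,r1:7,r2:Add2,r3:Add1,r4:Add3
  c23: -  regs: r0:Mul2,r1:7,r2:Add2,r3:Add1,r4:Add3
  c24: -  regs: r0:Mul2,r1:7,r2:Add2,r3:Add1,r4:Add3
  c25: CDB Mul2=384  regs: r0:384,r1:7,r2:Add2,r3:Add1,r4:Add3
  c26: -  regs: r0:384,r1:7,r2:Add2,r3:Add1,r4:Add3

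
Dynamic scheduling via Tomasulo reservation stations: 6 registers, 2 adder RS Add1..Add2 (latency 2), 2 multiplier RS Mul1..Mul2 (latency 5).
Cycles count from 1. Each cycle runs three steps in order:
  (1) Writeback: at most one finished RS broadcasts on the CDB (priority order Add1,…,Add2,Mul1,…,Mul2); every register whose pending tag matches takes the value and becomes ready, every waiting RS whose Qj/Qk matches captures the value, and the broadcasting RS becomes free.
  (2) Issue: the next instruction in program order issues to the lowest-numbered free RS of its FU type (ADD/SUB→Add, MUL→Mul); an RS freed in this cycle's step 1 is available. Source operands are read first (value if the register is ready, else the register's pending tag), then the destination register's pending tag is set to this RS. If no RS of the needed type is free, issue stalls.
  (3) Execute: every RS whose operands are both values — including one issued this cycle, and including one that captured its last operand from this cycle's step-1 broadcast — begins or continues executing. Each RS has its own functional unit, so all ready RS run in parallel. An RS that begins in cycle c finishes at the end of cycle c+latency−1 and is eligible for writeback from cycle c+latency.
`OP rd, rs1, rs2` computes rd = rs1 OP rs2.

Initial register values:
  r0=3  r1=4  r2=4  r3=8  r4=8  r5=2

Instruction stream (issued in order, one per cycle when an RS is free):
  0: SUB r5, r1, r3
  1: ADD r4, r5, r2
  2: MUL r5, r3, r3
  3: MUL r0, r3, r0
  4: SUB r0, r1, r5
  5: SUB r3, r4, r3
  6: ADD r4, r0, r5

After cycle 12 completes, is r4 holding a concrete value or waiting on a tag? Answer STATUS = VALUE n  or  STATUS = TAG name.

STATUS = TAG Add2

cycle 1: issue SUB r5<-Add1 // r0:3,r1:4,r2:4,r3:8,r4:8,r5:Add1
cycle 2: issue ADD r4<-Add2 // r0:3,r1:4,r2:4,r3:8,r4:Add2,r5:Add1
cycle 3: CDB Add1=-4; issue MUL r5<-Mul1 // r0:3,r1:4,r2:4,r3:8,r4:Add2,r5:Mul1
cycle 4: issue MUL r0<-Mul2 // r0:Mul2,r1:4,r2:4,r3:8,r4:Add2,r5:Mul1
cycle 5: CDB Add2=0; issue SUB r0<-Add1 // r0:Add1,r1:4,r2:4,r3:8,r4:0,r5:Mul1
cycle 6: issue SUB r3<-Add2 // r0:Add1,r1:4,r2:4,r3:Add2,r4:0,r5:Mul1
cycle 7: stall // r0:Add1,r1:4,r2:4,r3:Add2,r4:0,r5:Mul1
cycle 8: CDB Add2=-8; issue ADD r4<-Add2 // r0:Add1,r1:4,r2:4,r3:-8,r4:Add2,r5:Mul1
cycle 9: CDB Mul1=64 // r0:Add1,r1:4,r2:4,r3:-8,r4:Add2,r5:64
cycle 10: CDB Mul2=24 // r0:Add1,r1:4,r2:4,r3:-8,r4:Add2,r5:64
cycle 11: CDB Add1=-60 // r0:-60,r1:4,r2:4,r3:-8,r4:Add2,r5:64
cycle 12: - // r0:-60,r1:4,r2:4,r3:-8,r4:Add2,r5:64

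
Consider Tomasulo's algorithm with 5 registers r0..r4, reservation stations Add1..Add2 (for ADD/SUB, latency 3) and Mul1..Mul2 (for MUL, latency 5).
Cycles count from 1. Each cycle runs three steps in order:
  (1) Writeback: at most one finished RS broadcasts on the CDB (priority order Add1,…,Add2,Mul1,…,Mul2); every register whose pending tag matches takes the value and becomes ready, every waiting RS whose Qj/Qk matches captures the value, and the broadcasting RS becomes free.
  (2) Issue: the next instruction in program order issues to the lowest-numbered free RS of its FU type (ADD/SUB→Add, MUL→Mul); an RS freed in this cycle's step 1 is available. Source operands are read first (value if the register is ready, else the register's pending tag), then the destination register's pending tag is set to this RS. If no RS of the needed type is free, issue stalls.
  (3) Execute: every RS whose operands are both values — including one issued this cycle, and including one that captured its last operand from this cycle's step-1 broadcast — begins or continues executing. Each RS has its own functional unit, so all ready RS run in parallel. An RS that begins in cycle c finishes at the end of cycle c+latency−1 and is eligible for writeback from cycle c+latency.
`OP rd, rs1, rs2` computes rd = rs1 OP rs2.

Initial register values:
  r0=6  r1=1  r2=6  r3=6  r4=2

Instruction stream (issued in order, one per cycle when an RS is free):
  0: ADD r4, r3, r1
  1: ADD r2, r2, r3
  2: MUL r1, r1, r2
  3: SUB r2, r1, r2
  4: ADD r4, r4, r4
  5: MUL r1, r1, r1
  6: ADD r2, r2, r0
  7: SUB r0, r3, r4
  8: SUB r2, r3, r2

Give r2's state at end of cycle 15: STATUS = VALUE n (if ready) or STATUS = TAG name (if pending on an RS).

STATUS = TAG Add2

  c1: issue ADD r4<-Add1  regs: r0:6,r1:1,r2:6,r3:6,r4:Add1
  c2: issue ADD r2<-Add2  regs: r0:6,r1:1,r2:Add2,r3:6,r4:Add1
  c3: issue MUL r1<-Mul1  regs: r0:6,r1:Mul1,r2:Add2,r3:6,r4:Add1
  c4: CDB Add1=7; issue SUB r2<-Add1  regs: r0:6,r1:Mul1,r2:Add1,r3:6,r4:7
  c5: CDB Add2=12; issue ADD r4<-Add2  regs: r0:6,r1:Mul1,r2:Add1,r3:6,r4:Add2
  c6: issue MUL r1<-Mul2  regs: r0:6,r1:Mul2,r2:Add1,r3:6,r4:Add2
  c7: stall  regs: r0:6,r1:Mul2,r2:Add1,r3:6,r4:Add2
  c8: CDB Add2=14; issue ADD r2<-Add2  regs: r0:6,r1:Mul2,r2:Add2,r3:6,r4:14
  c9: stall  regs: r0:6,r1:Mul2,r2:Add2,r3:6,r4:14
  c10: CDB Mul1=12; stall  regs: r0:6,r1:Mul2,r2:Add2,r3:6,r4:14
  c11: stall  regs: r0:6,r1:Mul2,r2:Add2,r3:6,r4:14
  c12: stall  regs: r0:6,r1:Mul2,r2:Add2,r3:6,r4:14
  c13: CDB Add1=0; issue SUB r0<-Add1  regs: r0:Add1,r1:Mul2,r2:Add2,r3:6,r4:14
  c14: stall  regs: r0:Add1,r1:Mul2,r2:Add2,r3:6,r4:14
  c15: CDB Mul2=144; stall  regs: r0:Add1,r1:144,r2:Add2,r3:6,r4:14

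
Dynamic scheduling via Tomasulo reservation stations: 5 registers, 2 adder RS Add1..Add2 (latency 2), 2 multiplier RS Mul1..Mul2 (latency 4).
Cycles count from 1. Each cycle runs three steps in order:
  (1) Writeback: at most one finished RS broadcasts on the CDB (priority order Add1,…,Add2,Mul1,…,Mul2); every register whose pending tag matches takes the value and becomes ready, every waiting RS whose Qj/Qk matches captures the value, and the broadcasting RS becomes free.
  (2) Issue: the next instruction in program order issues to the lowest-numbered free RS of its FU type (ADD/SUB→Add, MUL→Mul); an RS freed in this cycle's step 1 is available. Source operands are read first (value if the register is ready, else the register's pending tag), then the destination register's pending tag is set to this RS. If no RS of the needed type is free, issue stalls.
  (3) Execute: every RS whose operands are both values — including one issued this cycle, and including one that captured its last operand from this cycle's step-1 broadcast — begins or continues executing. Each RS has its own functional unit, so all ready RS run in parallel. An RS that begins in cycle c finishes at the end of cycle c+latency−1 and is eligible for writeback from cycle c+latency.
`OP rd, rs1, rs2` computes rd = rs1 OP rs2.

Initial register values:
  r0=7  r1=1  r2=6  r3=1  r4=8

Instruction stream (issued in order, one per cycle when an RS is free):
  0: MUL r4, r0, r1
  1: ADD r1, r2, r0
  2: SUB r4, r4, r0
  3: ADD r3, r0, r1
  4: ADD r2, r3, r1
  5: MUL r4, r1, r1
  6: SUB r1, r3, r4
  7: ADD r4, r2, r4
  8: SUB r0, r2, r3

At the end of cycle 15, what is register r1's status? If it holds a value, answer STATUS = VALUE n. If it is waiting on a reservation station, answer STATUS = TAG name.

STATUS = VALUE -149

c1: issue MUL r4<-Mul1 | r0:7,r1:1,r2:6,r3:1,r4:Mul1
c2: issue ADD r1<-Add1 | r0:7,r1:Add1,r2:6,r3:1,r4:Mul1
c3: issue SUB r4<-Add2 | r0:7,r1:Add1,r2:6,r3:1,r4:Add2
c4: CDB Add1=13; issue ADD r3<-Add1 | r0:7,r1:13,r2:6,r3:Add1,r4:Add2
c5: CDB Mul1=7; stall | r0:7,r1:13,r2:6,r3:Add1,r4:Add2
c6: CDB Add1=20; issue ADD r2<-Add1 | r0:7,r1:13,r2:Add1,r3:20,r4:Add2
c7: CDB Add2=0; issue MUL r4<-Mul1 | r0:7,r1:13,r2:Add1,r3:20,r4:Mul1
c8: CDB Add1=33; issue SUB r1<-Add1 | r0:7,r1:Add1,r2:33,r3:20,r4:Mul1
c9: issue ADD r4<-Add2 | r0:7,r1:Add1,r2:33,r3:20,r4:Add2
c10: stall | r0:7,r1:Add1,r2:33,r3:20,r4:Add2
c11: CDB Mul1=169; stall | r0:7,r1:Add1,r2:33,r3:20,r4:Add2
c12: stall | r0:7,r1:Add1,r2:33,r3:20,r4:Add2
c13: CDB Add1=-149; issue SUB r0<-Add1 | r0:Add1,r1:-149,r2:33,r3:20,r4:Add2
c14: CDB Add2=202 | r0:Add1,r1:-149,r2:33,r3:20,r4:202
c15: CDB Add1=13 | r0:13,r1:-149,r2:33,r3:20,r4:202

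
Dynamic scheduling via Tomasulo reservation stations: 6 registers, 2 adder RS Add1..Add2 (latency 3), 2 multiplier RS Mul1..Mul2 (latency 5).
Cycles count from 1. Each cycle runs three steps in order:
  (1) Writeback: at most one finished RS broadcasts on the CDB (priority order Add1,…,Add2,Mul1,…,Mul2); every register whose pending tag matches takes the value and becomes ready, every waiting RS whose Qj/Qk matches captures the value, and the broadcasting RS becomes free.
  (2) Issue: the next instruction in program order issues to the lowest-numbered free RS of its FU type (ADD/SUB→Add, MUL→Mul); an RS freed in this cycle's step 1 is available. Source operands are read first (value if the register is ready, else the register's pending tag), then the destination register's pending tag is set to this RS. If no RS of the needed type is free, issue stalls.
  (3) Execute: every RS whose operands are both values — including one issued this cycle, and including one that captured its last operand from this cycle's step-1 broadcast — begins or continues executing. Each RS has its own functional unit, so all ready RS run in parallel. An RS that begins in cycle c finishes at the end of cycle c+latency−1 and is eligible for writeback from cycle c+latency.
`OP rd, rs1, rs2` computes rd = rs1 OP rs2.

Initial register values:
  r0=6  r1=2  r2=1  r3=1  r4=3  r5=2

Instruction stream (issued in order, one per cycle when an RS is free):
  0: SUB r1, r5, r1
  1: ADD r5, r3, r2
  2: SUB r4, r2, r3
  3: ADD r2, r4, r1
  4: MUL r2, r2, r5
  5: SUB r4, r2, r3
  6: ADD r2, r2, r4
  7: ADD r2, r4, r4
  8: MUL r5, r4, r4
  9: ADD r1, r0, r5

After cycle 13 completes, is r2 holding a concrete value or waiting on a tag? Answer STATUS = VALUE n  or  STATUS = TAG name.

STATUS = TAG Add2

cycle 1: issue SUB r1<-Add1 // r0:6,r1:Add1,r2:1,r3:1,r4:3,r5:2
cycle 2: issue ADD r5<-Add2 // r0:6,r1:Add1,r2:1,r3:1,r4:3,r5:Add2
cycle 3: stall // r0:6,r1:Add1,r2:1,r3:1,r4:3,r5:Add2
cycle 4: CDB Add1=0; issue SUB r4<-Add1 // r0:6,r1:0,r2:1,r3:1,r4:Add1,r5:Add2
cycle 5: CDB Add2=2; issue ADD r2<-Add2 // r0:6,r1:0,r2:Add2,r3:1,r4:Add1,r5:2
cycle 6: issue MUL r2<-Mul1 // r0:6,r1:0,r2:Mul1,r3:1,r4:Add1,r5:2
cycle 7: CDB Add1=0; issue SUB r4<-Add1 // r0:6,r1:0,r2:Mul1,r3:1,r4:Add1,r5:2
cycle 8: stall // r0:6,r1:0,r2:Mul1,r3:1,r4:Add1,r5:2
cycle 9: stall // r0:6,r1:0,r2:Mul1,r3:1,r4:Add1,r5:2
cycle 10: CDB Add2=0; issue ADD r2<-Add2 // r0:6,r1:0,r2:Add2,r3:1,r4:Add1,r5:2
cycle 11: stall // r0:6,r1:0,r2:Add2,r3:1,r4:Add1,r5:2
cycle 12: stall // r0:6,r1:0,r2:Add2,r3:1,r4:Add1,r5:2
cycle 13: stall // r0:6,r1:0,r2:Add2,r3:1,r4:Add1,r5:2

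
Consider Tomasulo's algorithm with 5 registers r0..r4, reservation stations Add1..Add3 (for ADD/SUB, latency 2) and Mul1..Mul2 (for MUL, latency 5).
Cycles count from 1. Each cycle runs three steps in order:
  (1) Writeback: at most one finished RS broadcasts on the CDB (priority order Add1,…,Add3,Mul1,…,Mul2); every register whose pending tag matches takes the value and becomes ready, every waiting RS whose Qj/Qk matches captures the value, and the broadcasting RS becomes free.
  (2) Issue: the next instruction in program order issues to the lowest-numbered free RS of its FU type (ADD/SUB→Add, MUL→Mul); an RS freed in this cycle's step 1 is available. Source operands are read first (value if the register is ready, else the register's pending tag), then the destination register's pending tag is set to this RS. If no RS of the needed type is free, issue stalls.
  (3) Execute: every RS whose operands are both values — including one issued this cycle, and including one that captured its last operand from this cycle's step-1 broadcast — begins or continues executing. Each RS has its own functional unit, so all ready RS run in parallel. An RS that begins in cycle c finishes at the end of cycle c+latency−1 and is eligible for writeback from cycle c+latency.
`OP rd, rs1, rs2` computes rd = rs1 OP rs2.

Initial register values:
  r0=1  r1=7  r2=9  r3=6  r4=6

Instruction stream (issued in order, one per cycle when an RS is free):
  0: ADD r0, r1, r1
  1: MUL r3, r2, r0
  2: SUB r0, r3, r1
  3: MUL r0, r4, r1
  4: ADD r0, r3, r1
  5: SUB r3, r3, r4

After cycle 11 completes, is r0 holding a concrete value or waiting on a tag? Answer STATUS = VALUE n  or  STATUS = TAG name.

STATUS = VALUE 133

c1: issue ADD r0<-Add1 | r0:Add1,r1:7,r2:9,r3:6,r4:6
c2: issue MUL r3<-Mul1 | r0:Add1,r1:7,r2:9,r3:Mul1,r4:6
c3: CDB Add1=14; issue SUB r0<-Add1 | r0:Add1,r1:7,r2:9,r3:Mul1,r4:6
c4: issue MUL r0<-Mul2 | r0:Mul2,r1:7,r2:9,r3:Mul1,r4:6
c5: issue ADD r0<-Add2 | r0:Add2,r1:7,r2:9,r3:Mul1,r4:6
c6: issue SUB r3<-Add3 | r0:Add2,r1:7,r2:9,r3:Add3,r4:6
c7: - | r0:Add2,r1:7,r2:9,r3:Add3,r4:6
c8: CDB Mul1=126 | r0:Add2,r1:7,r2:9,r3:Add3,r4:6
c9: CDB Mul2=42 | r0:Add2,r1:7,r2:9,r3:Add3,r4:6
c10: CDB Add1=119 | r0:Add2,r1:7,r2:9,r3:Add3,r4:6
c11: CDB Add2=133 | r0:133,r1:7,r2:9,r3:Add3,r4:6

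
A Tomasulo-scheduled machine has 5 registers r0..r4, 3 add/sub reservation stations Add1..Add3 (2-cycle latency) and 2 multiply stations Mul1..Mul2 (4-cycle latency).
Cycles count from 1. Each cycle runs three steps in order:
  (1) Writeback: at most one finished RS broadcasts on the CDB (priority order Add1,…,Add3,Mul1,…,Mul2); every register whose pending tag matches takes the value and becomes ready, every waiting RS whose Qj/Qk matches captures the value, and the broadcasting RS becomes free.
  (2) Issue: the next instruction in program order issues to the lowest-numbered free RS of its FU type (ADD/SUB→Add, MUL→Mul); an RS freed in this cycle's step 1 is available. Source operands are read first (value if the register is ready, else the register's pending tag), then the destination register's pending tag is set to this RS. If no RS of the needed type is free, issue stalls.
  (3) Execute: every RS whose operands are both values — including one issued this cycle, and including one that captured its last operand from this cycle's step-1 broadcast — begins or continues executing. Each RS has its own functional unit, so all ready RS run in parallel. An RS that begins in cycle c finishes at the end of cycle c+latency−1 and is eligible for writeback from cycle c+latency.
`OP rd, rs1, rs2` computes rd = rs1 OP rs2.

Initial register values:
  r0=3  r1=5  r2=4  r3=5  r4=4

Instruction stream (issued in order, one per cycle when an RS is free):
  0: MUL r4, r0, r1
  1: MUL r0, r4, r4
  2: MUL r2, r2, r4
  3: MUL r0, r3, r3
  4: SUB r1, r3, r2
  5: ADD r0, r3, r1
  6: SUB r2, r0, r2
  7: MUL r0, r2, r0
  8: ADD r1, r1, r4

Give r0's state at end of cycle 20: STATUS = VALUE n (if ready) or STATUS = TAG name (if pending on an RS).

cycle 1: issue MUL r4<-Mul1 // r0:3,r1:5,r2:4,r3:5,r4:Mul1
cycle 2: issue MUL r0<-Mul2 // r0:Mul2,r1:5,r2:4,r3:5,r4:Mul1
cycle 3: stall // r0:Mul2,r1:5,r2:4,r3:5,r4:Mul1
cycle 4: stall // r0:Mul2,r1:5,r2:4,r3:5,r4:Mul1
cycle 5: CDB Mul1=15; issue MUL r2<-Mul1 // r0:Mul2,r1:5,r2:Mul1,r3:5,r4:15
cycle 6: stall // r0:Mul2,r1:5,r2:Mul1,r3:5,r4:15
cycle 7: stall // r0:Mul2,r1:5,r2:Mul1,r3:5,r4:15
cycle 8: stall // r0:Mul2,r1:5,r2:Mul1,r3:5,r4:15
cycle 9: CDB Mul1=60; issue MUL r0<-Mul1 // r0:Mul1,r1:5,r2:60,r3:5,r4:15
cycle 10: CDB Mul2=225; issue SUB r1<-Add1 // r0:Mul1,r1:Add1,r2:60,r3:5,r4:15
cycle 11: issue ADD r0<-Add2 // r0:Add2,r1:Add1,r2:60,r3:5,r4:15
cycle 12: CDB Add1=-55; issue SUB r2<-Add1 // r0:Add2,r1:-55,r2:Add1,r3:5,r4:15
cycle 13: CDB Mul1=25; issue MUL r0<-Mul1 // r0:Mul1,r1:-55,r2:Add1,r3:5,r4:15
cycle 14: CDB Add2=-50; issue ADD r1<-Add2 // r0:Mul1,r1:Add2,r2:Add1,r3:5,r4:15
cycle 15: - // r0:Mul1,r1:Add2,r2:Add1,r3:5,r4:15
cycle 16: CDB Add1=-110 // r0:Mul1,r1:Add2,r2:-110,r3:5,r4:15
cycle 17: CDB Add2=-40 // r0:Mul1,r1:-40,r2:-110,r3:5,r4:15
cycle 18: - // r0:Mul1,r1:-40,r2:-110,r3:5,r4:15
cycle 19: - // r0:Mul1,r1:-40,r2:-110,r3:5,r4:15
cycle 20: CDB Mul1=5500 // r0:5500,r1:-40,r2:-110,r3:5,r4:15

STATUS = VALUE 5500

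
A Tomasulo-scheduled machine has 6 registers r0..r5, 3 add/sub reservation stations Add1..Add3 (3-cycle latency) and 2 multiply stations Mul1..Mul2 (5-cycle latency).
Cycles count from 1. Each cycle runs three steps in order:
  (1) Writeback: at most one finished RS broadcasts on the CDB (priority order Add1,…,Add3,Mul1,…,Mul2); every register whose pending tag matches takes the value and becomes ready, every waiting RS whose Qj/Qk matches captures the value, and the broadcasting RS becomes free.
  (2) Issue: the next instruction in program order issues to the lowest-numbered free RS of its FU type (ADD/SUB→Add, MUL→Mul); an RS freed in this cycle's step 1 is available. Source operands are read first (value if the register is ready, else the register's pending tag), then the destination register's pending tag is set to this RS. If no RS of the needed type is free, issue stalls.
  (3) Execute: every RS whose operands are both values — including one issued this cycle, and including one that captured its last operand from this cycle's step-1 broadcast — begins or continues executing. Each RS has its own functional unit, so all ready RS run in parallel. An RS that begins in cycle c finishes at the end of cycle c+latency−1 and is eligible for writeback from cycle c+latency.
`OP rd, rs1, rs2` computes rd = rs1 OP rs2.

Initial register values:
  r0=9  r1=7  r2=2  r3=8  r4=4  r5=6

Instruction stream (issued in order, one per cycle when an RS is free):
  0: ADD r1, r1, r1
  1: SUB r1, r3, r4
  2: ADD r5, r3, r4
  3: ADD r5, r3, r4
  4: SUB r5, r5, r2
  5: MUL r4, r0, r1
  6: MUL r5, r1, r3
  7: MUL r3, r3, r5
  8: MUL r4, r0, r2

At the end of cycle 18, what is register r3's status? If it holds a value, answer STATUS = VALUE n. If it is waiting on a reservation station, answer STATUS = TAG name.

  c1: issue ADD r1<-Add1  regs: r0:9,r1:Add1,r2:2,r3:8,r4:4,r5:6
  c2: issue SUB r1<-Add2  regs: r0:9,r1:Add2,r2:2,r3:8,r4:4,r5:6
  c3: issue ADD r5<-Add3  regs: r0:9,r1:Add2,r2:2,r3:8,r4:4,r5:Add3
  c4: CDB Add1=14; issue ADD r5<-Add1  regs: r0:9,r1:Add2,r2:2,r3:8,r4:4,r5:Add1
  c5: CDB Add2=4; issue SUB r5<-Add2  regs: r0:9,r1:4,r2:2,r3:8,r4:4,r5:Add2
  c6: CDB Add3=12; issue MUL r4<-Mul1  regs: r0:9,r1:4,r2:2,r3:8,r4:Mul1,r5:Add2
  c7: CDB Add1=12; issue MUL r5<-Mul2  regs: r0:9,r1:4,r2:2,r3:8,r4:Mul1,r5:Mul2
  c8: stall  regs: r0:9,r1:4,r2:2,r3:8,r4:Mul1,r5:Mul2
  c9: stall  regs: r0:9,r1:4,r2:2,r3:8,r4:Mul1,r5:Mul2
  c10: CDB Add2=10; stall  regs: r0:9,r1:4,r2:2,r3:8,r4:Mul1,r5:Mul2
  c11: CDB Mul1=36; issue MUL r3<-Mul1  regs: r0:9,r1:4,r2:2,r3:Mul1,r4:36,r5:Mul2
  c12: CDB Mul2=32; issue MUL r4<-Mul2  regs: r0:9,r1:4,r2:2,r3:Mul1,r4:Mul2,r5:32
  c13: -  regs: r0:9,r1:4,r2:2,r3:Mul1,r4:Mul2,r5:32
  c14: -  regs: r0:9,r1:4,r2:2,r3:Mul1,r4:Mul2,r5:32
  c15: -  regs: r0:9,r1:4,r2:2,r3:Mul1,r4:Mul2,r5:32
  c16: -  regs: r0:9,r1:4,r2:2,r3:Mul1,r4:Mul2,r5:32
  c17: CDB Mul1=256  regs: r0:9,r1:4,r2:2,r3:256,r4:Mul2,r5:32
  c18: CDB Mul2=18  regs: r0:9,r1:4,r2:2,r3:256,r4:18,r5:32

STATUS = VALUE 256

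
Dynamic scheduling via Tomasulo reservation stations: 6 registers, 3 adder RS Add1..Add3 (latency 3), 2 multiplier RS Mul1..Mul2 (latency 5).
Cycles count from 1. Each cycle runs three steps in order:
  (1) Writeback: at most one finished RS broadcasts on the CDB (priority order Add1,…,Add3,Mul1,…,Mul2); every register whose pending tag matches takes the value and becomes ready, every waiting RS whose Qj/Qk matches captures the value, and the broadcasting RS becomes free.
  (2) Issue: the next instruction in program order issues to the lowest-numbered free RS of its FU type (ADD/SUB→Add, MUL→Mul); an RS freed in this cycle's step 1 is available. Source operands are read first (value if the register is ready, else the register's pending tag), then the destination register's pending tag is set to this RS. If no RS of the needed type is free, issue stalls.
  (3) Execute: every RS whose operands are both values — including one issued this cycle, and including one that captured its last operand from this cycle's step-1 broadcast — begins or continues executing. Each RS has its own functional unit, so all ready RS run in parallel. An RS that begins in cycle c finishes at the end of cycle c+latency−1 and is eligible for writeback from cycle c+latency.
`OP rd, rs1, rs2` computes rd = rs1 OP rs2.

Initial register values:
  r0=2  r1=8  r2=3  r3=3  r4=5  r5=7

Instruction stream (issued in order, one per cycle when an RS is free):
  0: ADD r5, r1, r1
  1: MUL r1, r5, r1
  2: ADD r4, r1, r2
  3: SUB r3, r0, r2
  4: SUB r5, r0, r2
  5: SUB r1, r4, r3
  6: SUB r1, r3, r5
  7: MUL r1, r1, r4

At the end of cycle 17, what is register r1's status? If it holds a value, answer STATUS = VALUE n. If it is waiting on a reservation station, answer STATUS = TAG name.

STATUS = VALUE 0

  c1: issue ADD r5<-Add1  regs: r0:2,r1:8,r2:3,r3:3,r4:5,r5:Add1
  c2: issue MUL r1<-Mul1  regs: r0:2,r1:Mul1,r2:3,r3:3,r4:5,r5:Add1
  c3: issue ADD r4<-Add2  regs: r0:2,r1:Mul1,r2:3,r3:3,r4:Add2,r5:Add1
  c4: CDB Add1=16; issue SUB r3<-Add1  regs: r0:2,r1:Mul1,r2:3,r3:Add1,r4:Add2,r5:16
  c5: issue SUB r5<-Add3  regs: r0:2,r1:Mul1,r2:3,r3:Add1,r4:Add2,r5:Add3
  c6: stall  regs: r0:2,r1:Mul1,r2:3,r3:Add1,r4:Add2,r5:Add3
  c7: CDB Add1=-1; issue SUB r1<-Add1  regs: r0:2,r1:Add1,r2:3,r3:-1,r4:Add2,r5:Add3
  c8: CDB Add3=-1; issue SUB r1<-Add3  regs: r0:2,r1:Add3,r2:3,r3:-1,r4:Add2,r5:-1
  c9: CDB Mul1=128; issue MUL r1<-Mul1  regs: r0:2,r1:Mul1,r2:3,r3:-1,r4:Add2,r5:-1
  c10: -  regs: r0:2,r1:Mul1,r2:3,r3:-1,r4:Add2,r5:-1
  c11: CDB Add3=0  regs: r0:2,r1:Mul1,r2:3,r3:-1,r4:Add2,r5:-1
  c12: CDB Add2=131  regs: r0:2,r1:Mul1,r2:3,r3:-1,r4:131,r5:-1
  c13: -  regs: r0:2,r1:Mul1,r2:3,r3:-1,r4:131,r5:-1
  c14: -  regs: r0:2,r1:Mul1,r2:3,r3:-1,r4:131,r5:-1
  c15: CDB Add1=132  regs: r0:2,r1:Mul1,r2:3,r3:-1,r4:131,r5:-1
  c16: -  regs: r0:2,r1:Mul1,r2:3,r3:-1,r4:131,r5:-1
  c17: CDB Mul1=0  regs: r0:2,r1:0,r2:3,r3:-1,r4:131,r5:-1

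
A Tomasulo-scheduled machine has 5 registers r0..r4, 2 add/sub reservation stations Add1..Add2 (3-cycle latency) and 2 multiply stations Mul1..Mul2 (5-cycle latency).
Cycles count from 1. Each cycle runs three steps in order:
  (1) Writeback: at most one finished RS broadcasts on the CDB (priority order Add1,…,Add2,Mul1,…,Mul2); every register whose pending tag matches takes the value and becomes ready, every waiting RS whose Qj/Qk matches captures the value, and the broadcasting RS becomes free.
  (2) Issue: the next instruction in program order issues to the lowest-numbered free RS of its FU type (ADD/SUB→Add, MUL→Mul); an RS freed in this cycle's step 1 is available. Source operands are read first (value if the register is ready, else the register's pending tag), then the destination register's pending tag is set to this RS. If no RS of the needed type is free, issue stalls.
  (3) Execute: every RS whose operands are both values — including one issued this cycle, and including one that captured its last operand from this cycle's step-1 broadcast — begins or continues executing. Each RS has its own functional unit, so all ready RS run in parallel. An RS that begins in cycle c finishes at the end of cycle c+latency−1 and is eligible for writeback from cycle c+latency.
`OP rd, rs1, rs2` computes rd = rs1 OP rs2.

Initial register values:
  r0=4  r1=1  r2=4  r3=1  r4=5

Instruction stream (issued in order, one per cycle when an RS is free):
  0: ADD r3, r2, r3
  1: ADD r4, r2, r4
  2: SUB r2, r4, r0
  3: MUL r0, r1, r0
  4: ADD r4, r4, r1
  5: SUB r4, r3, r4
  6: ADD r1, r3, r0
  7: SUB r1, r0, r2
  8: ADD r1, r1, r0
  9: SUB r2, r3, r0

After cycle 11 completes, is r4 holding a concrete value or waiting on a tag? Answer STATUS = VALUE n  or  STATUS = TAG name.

  c1: issue ADD r3<-Add1  regs: r0:4,r1:1,r2:4,r3:Add1,r4:5
  c2: issue ADD r4<-Add2  regs: r0:4,r1:1,r2:4,r3:Add1,r4:Add2
  c3: stall  regs: r0:4,r1:1,r2:4,r3:Add1,r4:Add2
  c4: CDB Add1=5; issue SUB r2<-Add1  regs: r0:4,r1:1,r2:Add1,r3:5,r4:Add2
  c5: CDB Add2=9; issue MUL r0<-Mul1  regs: r0:Mul1,r1:1,r2:Add1,r3:5,r4:9
  c6: issue ADD r4<-Add2  regs: r0:Mul1,r1:1,r2:Add1,r3:5,r4:Add2
  c7: stall  regs: r0:Mul1,r1:1,r2:Add1,r3:5,r4:Add2
  c8: CDB Add1=5; issue SUB r4<-Add1  regs: r0:Mul1,r1:1,r2:5,r3:5,r4:Add1
  c9: CDB Add2=10; issue ADD r1<-Add2  regs: r0:Mul1,r1:Add2,r2:5,r3:5,r4:Add1
  c10: CDB Mul1=4; stall  regs: r0:4,r1:Add2,r2:5,r3:5,r4:Add1
  c11: stall  regs: r0:4,r1:Add2,r2:5,r3:5,r4:Add1

STATUS = TAG Add1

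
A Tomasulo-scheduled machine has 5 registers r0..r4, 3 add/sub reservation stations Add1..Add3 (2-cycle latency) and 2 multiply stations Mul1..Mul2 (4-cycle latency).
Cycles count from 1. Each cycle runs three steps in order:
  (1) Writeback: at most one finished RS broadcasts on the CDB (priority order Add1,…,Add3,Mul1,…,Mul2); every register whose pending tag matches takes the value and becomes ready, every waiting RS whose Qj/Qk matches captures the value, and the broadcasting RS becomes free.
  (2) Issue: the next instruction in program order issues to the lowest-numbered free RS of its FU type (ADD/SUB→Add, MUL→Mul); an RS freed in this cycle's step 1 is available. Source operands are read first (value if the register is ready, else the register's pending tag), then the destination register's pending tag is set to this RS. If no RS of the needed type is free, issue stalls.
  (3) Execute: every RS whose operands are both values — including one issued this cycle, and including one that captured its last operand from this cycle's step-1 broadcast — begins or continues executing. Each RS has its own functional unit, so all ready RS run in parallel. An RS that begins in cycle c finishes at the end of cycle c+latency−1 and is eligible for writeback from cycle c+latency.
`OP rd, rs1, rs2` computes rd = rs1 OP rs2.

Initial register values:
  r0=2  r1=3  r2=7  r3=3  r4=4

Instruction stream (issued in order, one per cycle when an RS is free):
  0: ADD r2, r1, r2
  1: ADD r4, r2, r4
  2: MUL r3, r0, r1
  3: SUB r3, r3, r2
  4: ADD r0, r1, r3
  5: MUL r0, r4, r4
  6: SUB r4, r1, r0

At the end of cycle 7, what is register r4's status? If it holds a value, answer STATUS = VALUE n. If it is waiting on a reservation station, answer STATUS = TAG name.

STATUS = TAG Add3

  c1: issue ADD r2<-Add1  regs: r0:2,r1:3,r2:Add1,r3:3,r4:4
  c2: issue ADD r4<-Add2  regs: r0:2,r1:3,r2:Add1,r3:3,r4:Add2
  c3: CDB Add1=10; issue MUL r3<-Mul1  regs: r0:2,r1:3,r2:10,r3:Mul1,r4:Add2
  c4: issue SUB r3<-Add1  regs: r0:2,r1:3,r2:10,r3:Add1,r4:Add2
  c5: CDB Add2=14; issue ADD r0<-Add2  regs: r0:Add2,r1:3,r2:10,r3:Add1,r4:14
  c6: issue MUL r0<-Mul2  regs: r0:Mul2,r1:3,r2:10,r3:Add1,r4:14
  c7: CDB Mul1=6; issue SUB r4<-Add3  regs: r0:Mul2,r1:3,r2:10,r3:Add1,r4:Add3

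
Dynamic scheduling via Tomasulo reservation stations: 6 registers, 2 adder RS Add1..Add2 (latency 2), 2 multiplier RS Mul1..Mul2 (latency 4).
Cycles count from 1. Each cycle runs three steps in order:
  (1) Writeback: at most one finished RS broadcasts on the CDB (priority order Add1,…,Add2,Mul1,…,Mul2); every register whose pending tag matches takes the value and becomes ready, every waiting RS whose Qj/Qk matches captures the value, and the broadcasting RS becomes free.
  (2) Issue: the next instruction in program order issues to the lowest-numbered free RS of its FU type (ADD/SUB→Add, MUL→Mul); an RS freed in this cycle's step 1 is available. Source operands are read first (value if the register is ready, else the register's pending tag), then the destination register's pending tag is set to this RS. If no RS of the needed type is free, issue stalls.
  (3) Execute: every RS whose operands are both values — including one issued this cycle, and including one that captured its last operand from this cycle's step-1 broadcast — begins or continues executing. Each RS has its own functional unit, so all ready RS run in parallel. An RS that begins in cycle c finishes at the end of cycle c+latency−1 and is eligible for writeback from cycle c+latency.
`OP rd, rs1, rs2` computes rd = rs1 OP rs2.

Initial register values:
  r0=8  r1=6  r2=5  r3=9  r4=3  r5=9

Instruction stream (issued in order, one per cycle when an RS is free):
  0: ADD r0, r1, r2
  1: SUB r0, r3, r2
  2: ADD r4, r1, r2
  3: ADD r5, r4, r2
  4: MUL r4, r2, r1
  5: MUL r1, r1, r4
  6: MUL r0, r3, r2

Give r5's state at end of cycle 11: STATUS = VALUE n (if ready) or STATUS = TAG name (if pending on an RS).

c1: issue ADD r0<-Add1 | r0:Add1,r1:6,r2:5,r3:9,r4:3,r5:9
c2: issue SUB r0<-Add2 | r0:Add2,r1:6,r2:5,r3:9,r4:3,r5:9
c3: CDB Add1=11; issue ADD r4<-Add1 | r0:Add2,r1:6,r2:5,r3:9,r4:Add1,r5:9
c4: CDB Add2=4; issue ADD r5<-Add2 | r0:4,r1:6,r2:5,r3:9,r4:Add1,r5:Add2
c5: CDB Add1=11; issue MUL r4<-Mul1 | r0:4,r1:6,r2:5,r3:9,r4:Mul1,r5:Add2
c6: issue MUL r1<-Mul2 | r0:4,r1:Mul2,r2:5,r3:9,r4:Mul1,r5:Add2
c7: CDB Add2=16; stall | r0:4,r1:Mul2,r2:5,r3:9,r4:Mul1,r5:16
c8: stall | r0:4,r1:Mul2,r2:5,r3:9,r4:Mul1,r5:16
c9: CDB Mul1=30; issue MUL r0<-Mul1 | r0:Mul1,r1:Mul2,r2:5,r3:9,r4:30,r5:16
c10: - | r0:Mul1,r1:Mul2,r2:5,r3:9,r4:30,r5:16
c11: - | r0:Mul1,r1:Mul2,r2:5,r3:9,r4:30,r5:16

STATUS = VALUE 16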